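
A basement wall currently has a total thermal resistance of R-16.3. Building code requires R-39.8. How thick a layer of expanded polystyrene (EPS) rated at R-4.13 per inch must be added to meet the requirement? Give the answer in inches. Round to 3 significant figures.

ΔR = 39.8 − 16.3 = 23.5 ft²·°F·h/BTU
L = ΔR / (R/in) = 23.5/4.13 = 5.69 in

5.69 in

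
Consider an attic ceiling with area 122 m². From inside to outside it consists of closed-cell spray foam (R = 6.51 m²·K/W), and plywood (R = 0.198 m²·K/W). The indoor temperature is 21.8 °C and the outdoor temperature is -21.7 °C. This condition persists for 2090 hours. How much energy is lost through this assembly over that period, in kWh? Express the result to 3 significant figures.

1650 kWh

R_total = 6.51 + 0.198 = 6.708 m²·K/W
Q = 122 × (21.8 − (-21.7)) / 6.708 = 791.1 W
E = 791.1 W × 2090 h / 1000 = 1653 kWh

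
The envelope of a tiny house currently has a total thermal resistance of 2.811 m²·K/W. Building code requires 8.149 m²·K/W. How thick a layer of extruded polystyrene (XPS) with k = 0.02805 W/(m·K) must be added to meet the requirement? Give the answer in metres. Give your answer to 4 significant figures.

ΔR = 8.149 − 2.811 = 5.338 m²·K/W
L = ΔR × k = 5.338 × 0.02805 = 0.14973 m

0.1497 m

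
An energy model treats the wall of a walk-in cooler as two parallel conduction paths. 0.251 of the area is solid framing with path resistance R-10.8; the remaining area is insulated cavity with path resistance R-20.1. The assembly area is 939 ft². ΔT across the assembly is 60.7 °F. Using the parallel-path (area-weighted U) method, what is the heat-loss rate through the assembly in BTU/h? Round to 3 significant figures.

3450 BTU/h

U_eff = 0.749/20.1 + 0.251/10.8 = 0.03726 + 0.02324 = 0.0605
R_eff = 1/U_eff = 16.53 ft²·°F·h/BTU
Q = 939 × 60.7 / 16.53 = 3449 BTU/h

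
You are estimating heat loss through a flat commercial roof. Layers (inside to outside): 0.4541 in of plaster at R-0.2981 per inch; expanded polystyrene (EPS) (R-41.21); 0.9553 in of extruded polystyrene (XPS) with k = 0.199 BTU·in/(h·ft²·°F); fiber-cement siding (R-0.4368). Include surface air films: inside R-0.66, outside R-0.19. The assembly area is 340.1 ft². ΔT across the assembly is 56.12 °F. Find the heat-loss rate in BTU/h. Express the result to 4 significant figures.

402.4 BTU/h

0.4541 × 0.2981 = 0.13537
0.9553/0.199 = 4.8005
R_total = 0.66 + 0.13537 + 41.21 + 4.8005 + 0.4368 + 0.19 = 47.433 ft²·°F·h/BTU
Q = A·ΔT/R = 340.1 × 56.12 / 47.433 = 402.39 BTU/h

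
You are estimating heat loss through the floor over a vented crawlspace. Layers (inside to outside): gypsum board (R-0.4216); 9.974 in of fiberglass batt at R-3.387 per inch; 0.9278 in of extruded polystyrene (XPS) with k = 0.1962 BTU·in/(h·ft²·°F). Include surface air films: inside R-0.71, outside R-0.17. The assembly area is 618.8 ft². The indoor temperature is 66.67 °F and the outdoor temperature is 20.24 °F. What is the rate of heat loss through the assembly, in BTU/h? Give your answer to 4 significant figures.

9.974 × 3.387 = 33.782
0.9278/0.1962 = 4.7288
R_total = 0.71 + 0.4216 + 33.782 + 4.7288 + 0.17 = 39.812 ft²·°F·h/BTU
Q = A·ΔT/R = 618.8 × (66.67 − 20.24) / 39.812 = 721.66 BTU/h

721.7 BTU/h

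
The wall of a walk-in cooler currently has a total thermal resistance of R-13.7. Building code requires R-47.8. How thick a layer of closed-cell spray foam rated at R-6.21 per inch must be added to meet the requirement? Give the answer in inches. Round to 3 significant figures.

ΔR = 47.8 − 13.7 = 34.1 ft²·°F·h/BTU
L = ΔR / (R/in) = 34.1/6.21 = 5.491 in

5.49 in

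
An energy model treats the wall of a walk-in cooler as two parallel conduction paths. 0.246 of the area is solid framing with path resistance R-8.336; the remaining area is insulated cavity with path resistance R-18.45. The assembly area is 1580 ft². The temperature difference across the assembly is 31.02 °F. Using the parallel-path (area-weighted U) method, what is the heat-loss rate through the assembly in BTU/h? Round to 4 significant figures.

3449 BTU/h

U_eff = 0.754/18.45 + 0.246/8.336 = 0.040867 + 0.029511 = 0.070378
R_eff = 1/U_eff = 14.209 ft²·°F·h/BTU
Q = 1580 × 31.02 / 14.209 = 3449.3 BTU/h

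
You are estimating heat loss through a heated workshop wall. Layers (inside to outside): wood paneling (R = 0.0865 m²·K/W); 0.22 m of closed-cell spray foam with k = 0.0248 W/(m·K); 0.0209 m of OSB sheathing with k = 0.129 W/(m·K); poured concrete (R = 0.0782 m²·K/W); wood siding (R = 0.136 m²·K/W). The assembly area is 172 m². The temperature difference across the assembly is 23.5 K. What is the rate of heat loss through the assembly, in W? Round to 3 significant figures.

0.22/0.0248 = 8.871
0.0209/0.129 = 0.162
R_total = 0.0865 + 8.871 + 0.162 + 0.0782 + 0.136 = 9.334 m²·K/W
Q = A·ΔT/R = 172 × 23.5 / 9.334 = 433.1 W

433 W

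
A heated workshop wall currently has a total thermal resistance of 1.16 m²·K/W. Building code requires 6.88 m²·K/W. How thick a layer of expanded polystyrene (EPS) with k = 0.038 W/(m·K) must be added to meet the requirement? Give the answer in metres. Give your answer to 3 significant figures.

0.217 m

ΔR = 6.88 − 1.16 = 5.72 m²·K/W
L = ΔR × k = 5.72 × 0.038 = 0.2174 m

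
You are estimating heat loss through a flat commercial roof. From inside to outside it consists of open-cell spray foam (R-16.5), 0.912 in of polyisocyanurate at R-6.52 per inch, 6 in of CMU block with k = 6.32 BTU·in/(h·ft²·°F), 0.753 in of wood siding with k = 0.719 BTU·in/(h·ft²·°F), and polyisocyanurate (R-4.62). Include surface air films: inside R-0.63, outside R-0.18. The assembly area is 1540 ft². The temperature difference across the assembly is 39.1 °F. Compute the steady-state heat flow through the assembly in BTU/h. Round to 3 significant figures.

0.912 × 6.52 = 5.946
6/6.32 = 0.9494
0.753/0.719 = 1.047
R_total = 0.63 + 16.5 + 5.946 + 0.9494 + 1.047 + 4.62 + 0.18 = 29.87 ft²·°F·h/BTU
Q = A·ΔT/R = 1540 × 39.1 / 29.87 = 2016 BTU/h

2020 BTU/h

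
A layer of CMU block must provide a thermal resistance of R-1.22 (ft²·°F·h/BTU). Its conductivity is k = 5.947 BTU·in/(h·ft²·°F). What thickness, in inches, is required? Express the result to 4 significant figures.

7.255 in

L = R × k = 1.22 × 5.947 = 7.2553 in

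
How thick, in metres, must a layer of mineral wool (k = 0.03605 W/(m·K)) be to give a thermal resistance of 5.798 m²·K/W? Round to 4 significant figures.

0.2090 m

L = R·k = 5.798 × 0.03605 = 0.20902 m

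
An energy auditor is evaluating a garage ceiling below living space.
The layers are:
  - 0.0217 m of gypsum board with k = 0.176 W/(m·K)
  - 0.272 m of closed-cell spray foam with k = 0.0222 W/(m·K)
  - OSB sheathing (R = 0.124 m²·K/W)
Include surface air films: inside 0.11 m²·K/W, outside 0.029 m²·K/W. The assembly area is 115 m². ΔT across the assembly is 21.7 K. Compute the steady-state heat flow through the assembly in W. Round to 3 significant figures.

0.0217/0.176 = 0.1233
0.272/0.0222 = 12.25
R_total = 0.11 + 0.1233 + 12.25 + 0.124 + 0.029 = 12.64 m²·K/W
Q = A·ΔT/R = 115 × 21.7 / 12.64 = 197.5 W

197 W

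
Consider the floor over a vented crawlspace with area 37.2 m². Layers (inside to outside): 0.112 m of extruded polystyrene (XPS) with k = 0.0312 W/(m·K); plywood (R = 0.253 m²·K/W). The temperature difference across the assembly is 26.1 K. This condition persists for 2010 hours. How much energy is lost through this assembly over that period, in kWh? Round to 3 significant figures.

0.112/0.0312 = 3.59
R_total = 3.59 + 0.253 = 3.843 m²·K/W
Q = 37.2 × 26.1 / 3.843 = 252.7 W
E = 252.7 W × 2010 h / 1000 = 507.9 kWh

508 kWh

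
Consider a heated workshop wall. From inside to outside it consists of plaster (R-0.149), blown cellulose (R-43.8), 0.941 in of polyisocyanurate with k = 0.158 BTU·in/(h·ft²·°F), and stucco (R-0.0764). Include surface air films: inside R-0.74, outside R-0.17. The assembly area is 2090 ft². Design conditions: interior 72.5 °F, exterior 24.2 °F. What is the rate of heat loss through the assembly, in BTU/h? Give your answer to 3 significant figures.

1980 BTU/h

0.941/0.158 = 5.956
R_total = 0.74 + 0.149 + 43.8 + 5.956 + 0.0764 + 0.17 = 50.89 ft²·°F·h/BTU
Q = A·ΔT/R = 2090 × (72.5 − 24.2) / 50.89 = 1984 BTU/h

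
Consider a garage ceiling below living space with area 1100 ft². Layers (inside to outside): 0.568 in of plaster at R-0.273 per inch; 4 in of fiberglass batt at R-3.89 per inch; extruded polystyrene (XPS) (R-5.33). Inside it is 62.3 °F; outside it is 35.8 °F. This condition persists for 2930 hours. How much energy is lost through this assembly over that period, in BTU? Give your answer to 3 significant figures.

4060000 BTU

0.568 × 0.273 = 0.1551
4 × 3.89 = 15.56
R_total = 0.1551 + 15.56 + 5.33 = 21.05 ft²·°F·h/BTU
Q = 1100 × (62.3 − 35.8) / 21.05 = 1385 BTU/h
E = 1385 × 2930 = 4058000 BTU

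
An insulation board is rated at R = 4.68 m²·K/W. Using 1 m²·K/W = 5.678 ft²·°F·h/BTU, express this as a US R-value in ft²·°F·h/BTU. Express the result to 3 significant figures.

R_US = 4.68 × 5.678 = 26.57

26.6 ft²·°F·h/BTU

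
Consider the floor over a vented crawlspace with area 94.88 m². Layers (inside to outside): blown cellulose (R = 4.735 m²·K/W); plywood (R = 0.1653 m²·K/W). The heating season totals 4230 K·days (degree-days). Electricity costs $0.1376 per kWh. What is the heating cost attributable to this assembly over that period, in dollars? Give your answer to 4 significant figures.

270.5 dollars

R_total = 4.735 + 0.1653 = 4.9003 m²·K/W
E = A × HDD × 24 / R / 1000 = 94.88 × 4230 × 24 / 4.9003 / 1000 = 1965.6 kWh
Cost = 1965.6 × 0.1376 = $270.47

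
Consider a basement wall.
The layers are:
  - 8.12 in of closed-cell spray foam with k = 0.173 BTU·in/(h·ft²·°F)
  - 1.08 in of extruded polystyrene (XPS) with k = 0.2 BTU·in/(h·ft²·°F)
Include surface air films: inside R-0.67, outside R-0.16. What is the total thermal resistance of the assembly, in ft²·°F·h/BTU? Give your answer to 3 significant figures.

8.12/0.173 = 46.94
1.08/0.2 = 5.4
R_total = 0.67 + 46.94 + 5.4 + 0.16 = 53.17 ft²·°F·h/BTU

53.2 ft²·°F·h/BTU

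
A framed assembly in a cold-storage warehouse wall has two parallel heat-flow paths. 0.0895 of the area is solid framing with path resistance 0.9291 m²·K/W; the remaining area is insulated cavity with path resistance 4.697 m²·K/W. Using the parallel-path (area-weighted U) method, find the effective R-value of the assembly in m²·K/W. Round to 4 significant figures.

3.446 m²·K/W

U_eff = 0.9105/4.697 + 0.0895/0.9291 = 0.19385 + 0.09633 = 0.29018
R_eff = 1/U_eff = 3.4462 m²·K/W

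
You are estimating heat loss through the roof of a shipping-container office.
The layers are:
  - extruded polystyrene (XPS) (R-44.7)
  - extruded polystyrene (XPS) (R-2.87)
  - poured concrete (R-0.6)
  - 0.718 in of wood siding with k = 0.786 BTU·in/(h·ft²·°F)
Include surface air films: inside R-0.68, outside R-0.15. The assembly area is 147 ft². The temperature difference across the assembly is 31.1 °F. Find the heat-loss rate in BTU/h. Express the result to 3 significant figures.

91.6 BTU/h

0.718/0.786 = 0.9135
R_total = 0.68 + 44.7 + 2.87 + 0.6 + 0.9135 + 0.15 = 49.91 ft²·°F·h/BTU
Q = A·ΔT/R = 147 × 31.1 / 49.91 = 91.59 BTU/h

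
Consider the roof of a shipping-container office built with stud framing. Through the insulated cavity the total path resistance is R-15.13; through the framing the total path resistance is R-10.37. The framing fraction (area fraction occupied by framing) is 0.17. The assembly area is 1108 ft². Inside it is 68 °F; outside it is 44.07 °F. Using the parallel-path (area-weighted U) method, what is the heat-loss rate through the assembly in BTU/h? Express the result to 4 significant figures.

1889 BTU/h

U_eff = 0.83/15.13 + 0.17/10.37 = 0.054858 + 0.016393 = 0.071251
R_eff = 1/U_eff = 14.035 ft²·°F·h/BTU
Q = 1108 × (68 − 44.07) / 14.035 = 1889.2 BTU/h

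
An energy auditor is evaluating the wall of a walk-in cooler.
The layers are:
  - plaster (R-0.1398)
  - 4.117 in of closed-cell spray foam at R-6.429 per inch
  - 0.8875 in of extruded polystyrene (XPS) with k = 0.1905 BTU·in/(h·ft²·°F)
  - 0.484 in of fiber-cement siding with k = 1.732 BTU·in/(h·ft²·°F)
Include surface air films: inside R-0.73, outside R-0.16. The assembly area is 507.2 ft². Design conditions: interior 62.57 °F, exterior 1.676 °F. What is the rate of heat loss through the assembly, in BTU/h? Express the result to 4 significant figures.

4.117 × 6.429 = 26.468
0.8875/0.1905 = 4.6588
0.484/1.732 = 0.27945
R_total = 0.73 + 0.1398 + 26.468 + 4.6588 + 0.27945 + 0.16 = 32.436 ft²·°F·h/BTU
Q = A·ΔT/R = 507.2 × (62.57 − 1.676) / 32.436 = 952.19 BTU/h

952.2 BTU/h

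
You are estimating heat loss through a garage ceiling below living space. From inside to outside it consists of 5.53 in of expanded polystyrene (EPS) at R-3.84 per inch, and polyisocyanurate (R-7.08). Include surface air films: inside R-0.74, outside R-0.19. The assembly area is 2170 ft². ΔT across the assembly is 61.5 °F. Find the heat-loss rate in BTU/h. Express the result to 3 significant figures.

5.53 × 3.84 = 21.24
R_total = 0.74 + 21.24 + 7.08 + 0.19 = 29.25 ft²·°F·h/BTU
Q = A·ΔT/R = 2170 × 61.5 / 29.25 = 4563 BTU/h

4560 BTU/h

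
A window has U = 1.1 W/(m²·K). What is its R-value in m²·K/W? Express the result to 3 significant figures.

0.909 m²·K/W

R = 1/U = 1/1.1 = 0.9091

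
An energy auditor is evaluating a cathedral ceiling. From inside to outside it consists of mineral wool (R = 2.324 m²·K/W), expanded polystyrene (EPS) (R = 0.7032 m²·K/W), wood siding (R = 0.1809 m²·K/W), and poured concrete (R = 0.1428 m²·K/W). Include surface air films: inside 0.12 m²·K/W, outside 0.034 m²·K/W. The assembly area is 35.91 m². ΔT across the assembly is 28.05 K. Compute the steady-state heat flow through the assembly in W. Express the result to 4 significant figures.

R_total = 0.12 + 2.324 + 0.7032 + 0.1809 + 0.1428 + 0.034 = 3.5049 m²·K/W
Q = A·ΔT/R = 35.91 × 28.05 / 3.5049 = 287.39 W

287.4 W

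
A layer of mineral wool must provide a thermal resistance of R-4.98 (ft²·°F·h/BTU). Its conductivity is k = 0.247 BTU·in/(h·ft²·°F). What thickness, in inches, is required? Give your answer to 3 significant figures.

L = R × k = 4.98 × 0.247 = 1.23 in

1.23 in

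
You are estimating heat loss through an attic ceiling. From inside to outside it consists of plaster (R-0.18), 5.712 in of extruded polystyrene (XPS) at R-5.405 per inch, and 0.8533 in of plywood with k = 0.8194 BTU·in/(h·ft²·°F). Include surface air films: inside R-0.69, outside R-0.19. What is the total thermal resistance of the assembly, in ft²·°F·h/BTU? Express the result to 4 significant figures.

5.712 × 5.405 = 30.873
0.8533/0.8194 = 1.0414
R_total = 0.69 + 0.18 + 30.873 + 1.0414 + 0.19 = 32.975 ft²·°F·h/BTU

32.97 ft²·°F·h/BTU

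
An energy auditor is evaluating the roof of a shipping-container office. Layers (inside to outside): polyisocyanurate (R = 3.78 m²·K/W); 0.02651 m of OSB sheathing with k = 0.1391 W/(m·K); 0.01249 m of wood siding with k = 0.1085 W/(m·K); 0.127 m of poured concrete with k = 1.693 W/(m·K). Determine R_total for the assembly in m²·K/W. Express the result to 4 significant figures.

0.02651/0.1391 = 0.19058
0.01249/0.1085 = 0.11512
0.127/1.693 = 0.075015
R_total = 3.78 + 0.19058 + 0.11512 + 0.075015 = 4.1607 m²·K/W

4.161 m²·K/W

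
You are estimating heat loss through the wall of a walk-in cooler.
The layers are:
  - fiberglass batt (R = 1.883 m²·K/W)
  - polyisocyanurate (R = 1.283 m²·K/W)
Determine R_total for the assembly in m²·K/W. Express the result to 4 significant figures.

R_total = 1.883 + 1.283 = 3.166 m²·K/W

3.166 m²·K/W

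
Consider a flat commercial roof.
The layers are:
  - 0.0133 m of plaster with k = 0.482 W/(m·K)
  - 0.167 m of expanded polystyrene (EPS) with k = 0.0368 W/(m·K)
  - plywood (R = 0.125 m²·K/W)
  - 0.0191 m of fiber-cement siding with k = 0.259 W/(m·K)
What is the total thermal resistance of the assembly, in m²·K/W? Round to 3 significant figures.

4.76 m²·K/W

0.0133/0.482 = 0.02759
0.167/0.0368 = 4.538
0.0191/0.259 = 0.07375
R_total = 0.02759 + 4.538 + 0.125 + 0.07375 = 4.764 m²·K/W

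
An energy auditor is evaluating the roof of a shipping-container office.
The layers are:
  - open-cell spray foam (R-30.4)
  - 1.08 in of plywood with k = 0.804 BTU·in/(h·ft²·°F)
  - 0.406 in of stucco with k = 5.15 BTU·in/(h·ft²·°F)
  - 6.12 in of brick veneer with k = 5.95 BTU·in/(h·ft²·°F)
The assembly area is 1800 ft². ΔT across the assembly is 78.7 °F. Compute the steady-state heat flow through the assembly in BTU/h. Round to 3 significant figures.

1.08/0.804 = 1.343
0.406/5.15 = 0.07883
6.12/5.95 = 1.029
R_total = 30.4 + 1.343 + 0.07883 + 1.029 = 32.85 ft²·°F·h/BTU
Q = A·ΔT/R = 1800 × 78.7 / 32.85 = 4312 BTU/h

4310 BTU/h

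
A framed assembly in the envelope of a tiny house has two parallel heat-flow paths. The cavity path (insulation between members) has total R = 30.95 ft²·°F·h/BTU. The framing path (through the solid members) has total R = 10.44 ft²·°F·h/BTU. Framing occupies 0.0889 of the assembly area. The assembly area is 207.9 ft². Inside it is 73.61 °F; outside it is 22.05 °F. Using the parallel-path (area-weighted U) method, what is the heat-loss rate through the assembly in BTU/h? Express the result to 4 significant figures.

U_eff = 0.9111/30.95 + 0.0889/10.44 = 0.029438 + 0.0085153 = 0.037953
R_eff = 1/U_eff = 26.348 ft²·°F·h/BTU
Q = 207.9 × (73.61 − 22.05) / 26.348 = 406.83 BTU/h

406.8 BTU/h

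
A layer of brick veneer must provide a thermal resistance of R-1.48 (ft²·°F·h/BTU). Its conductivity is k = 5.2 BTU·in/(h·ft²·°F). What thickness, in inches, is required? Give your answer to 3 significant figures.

7.70 in

L = R × k = 1.48 × 5.2 = 7.696 in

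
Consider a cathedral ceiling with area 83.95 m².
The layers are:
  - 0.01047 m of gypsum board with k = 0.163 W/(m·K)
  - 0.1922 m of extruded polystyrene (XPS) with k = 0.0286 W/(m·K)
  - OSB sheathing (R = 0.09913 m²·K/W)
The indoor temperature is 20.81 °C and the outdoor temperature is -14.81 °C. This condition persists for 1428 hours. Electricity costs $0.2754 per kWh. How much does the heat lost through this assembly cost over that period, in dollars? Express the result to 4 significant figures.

0.01047/0.163 = 0.064233
0.1922/0.0286 = 6.7203
R_total = 0.064233 + 6.7203 + 0.09913 = 6.8836 m²·K/W
Q = 83.95 × (20.81 − (-14.81)) / 6.8836 = 434.41 W
E = 434.41 W × 1428 h / 1000 = 620.33 kWh
Cost = 620.33 × 0.2754 = $170.84

170.8 dollars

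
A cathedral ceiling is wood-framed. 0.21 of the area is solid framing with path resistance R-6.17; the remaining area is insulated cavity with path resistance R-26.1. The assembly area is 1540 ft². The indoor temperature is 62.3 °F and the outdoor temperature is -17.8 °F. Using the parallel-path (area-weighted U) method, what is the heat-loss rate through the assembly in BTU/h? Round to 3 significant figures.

7930 BTU/h

U_eff = 0.79/26.1 + 0.21/6.17 = 0.03027 + 0.03404 = 0.0643
R_eff = 1/U_eff = 15.55 ft²·°F·h/BTU
Q = 1540 × (62.3 − (-17.8)) / 15.55 = 7932 BTU/h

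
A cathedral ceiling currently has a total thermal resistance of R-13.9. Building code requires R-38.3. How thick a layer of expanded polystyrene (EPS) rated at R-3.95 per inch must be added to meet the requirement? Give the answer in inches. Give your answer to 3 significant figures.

ΔR = 38.3 − 13.9 = 24.4 ft²·°F·h/BTU
L = ΔR / (R/in) = 24.4/3.95 = 6.177 in

6.18 in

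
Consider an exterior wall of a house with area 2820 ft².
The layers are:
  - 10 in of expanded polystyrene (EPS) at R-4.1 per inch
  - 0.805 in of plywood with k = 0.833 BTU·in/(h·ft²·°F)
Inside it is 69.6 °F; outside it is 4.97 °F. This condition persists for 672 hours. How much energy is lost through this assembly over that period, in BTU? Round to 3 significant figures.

2920000 BTU

10 × 4.1 = 41
0.805/0.833 = 0.9664
R_total = 41 + 0.9664 = 41.97 ft²·°F·h/BTU
Q = 2820 × (69.6 − 4.97) / 41.97 = 4343 BTU/h
E = 4343 × 672 = 2918000 BTU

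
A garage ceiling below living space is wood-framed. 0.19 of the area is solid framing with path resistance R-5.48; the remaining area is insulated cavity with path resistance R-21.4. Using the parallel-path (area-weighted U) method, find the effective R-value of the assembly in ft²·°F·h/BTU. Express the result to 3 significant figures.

13.8 ft²·°F·h/BTU

U_eff = 0.81/21.4 + 0.19/5.48 = 0.03785 + 0.03467 = 0.07252
R_eff = 1/U_eff = 13.79 ft²·°F·h/BTU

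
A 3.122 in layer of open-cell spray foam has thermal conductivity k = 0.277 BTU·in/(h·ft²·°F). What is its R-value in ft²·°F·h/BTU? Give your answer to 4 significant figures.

11.27 ft²·°F·h/BTU

R = L/k = 3.122/0.277 = 11.271 ft²·°F·h/BTU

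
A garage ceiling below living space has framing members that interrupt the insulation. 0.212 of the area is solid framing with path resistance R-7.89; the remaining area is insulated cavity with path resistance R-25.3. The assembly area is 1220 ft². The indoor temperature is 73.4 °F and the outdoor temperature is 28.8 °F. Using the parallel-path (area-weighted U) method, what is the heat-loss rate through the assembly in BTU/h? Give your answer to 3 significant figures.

U_eff = 0.788/25.3 + 0.212/7.89 = 0.03115 + 0.02687 = 0.05802
R_eff = 1/U_eff = 17.24 ft²·°F·h/BTU
Q = 1220 × (73.4 − 28.8) / 17.24 = 3157 BTU/h

3160 BTU/h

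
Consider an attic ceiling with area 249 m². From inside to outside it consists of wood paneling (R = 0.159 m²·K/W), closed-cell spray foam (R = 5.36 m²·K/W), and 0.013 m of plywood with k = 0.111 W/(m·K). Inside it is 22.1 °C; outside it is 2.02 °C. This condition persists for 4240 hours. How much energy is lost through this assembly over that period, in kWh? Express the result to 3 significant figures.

0.013/0.111 = 0.1171
R_total = 0.159 + 5.36 + 0.1171 = 5.636 m²·K/W
Q = 249 × (22.1 − 2.02) / 5.636 = 887.1 W
E = 887.1 W × 4240 h / 1000 = 3761 kWh

3760 kWh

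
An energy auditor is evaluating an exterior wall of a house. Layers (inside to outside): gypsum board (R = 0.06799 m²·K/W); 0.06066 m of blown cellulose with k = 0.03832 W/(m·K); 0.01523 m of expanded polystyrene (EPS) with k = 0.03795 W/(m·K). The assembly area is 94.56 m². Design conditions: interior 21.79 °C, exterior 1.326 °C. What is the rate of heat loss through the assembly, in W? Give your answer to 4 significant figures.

0.06066/0.03832 = 1.583
0.01523/0.03795 = 0.40132
R_total = 0.06799 + 1.583 + 0.40132 = 2.0523 m²·K/W
Q = A·ΔT/R = 94.56 × (21.79 − 1.326) / 2.0523 = 942.88 W

942.9 W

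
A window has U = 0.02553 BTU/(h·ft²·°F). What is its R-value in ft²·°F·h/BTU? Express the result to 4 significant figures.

R = 1/U = 1/0.02553 = 39.17

39.17 ft²·°F·h/BTU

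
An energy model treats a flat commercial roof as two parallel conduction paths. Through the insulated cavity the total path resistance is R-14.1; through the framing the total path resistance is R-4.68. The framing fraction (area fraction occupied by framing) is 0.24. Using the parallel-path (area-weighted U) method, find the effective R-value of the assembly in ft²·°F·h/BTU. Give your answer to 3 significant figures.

U_eff = 0.76/14.1 + 0.24/4.68 = 0.0539 + 0.05128 = 0.1052
R_eff = 1/U_eff = 9.507 ft²·°F·h/BTU

9.51 ft²·°F·h/BTU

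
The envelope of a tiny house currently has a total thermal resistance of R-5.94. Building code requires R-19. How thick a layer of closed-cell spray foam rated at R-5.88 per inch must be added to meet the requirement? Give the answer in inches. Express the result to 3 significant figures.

ΔR = 19 − 5.94 = 13.06 ft²·°F·h/BTU
L = ΔR / (R/in) = 13.06/5.88 = 2.221 in

2.22 in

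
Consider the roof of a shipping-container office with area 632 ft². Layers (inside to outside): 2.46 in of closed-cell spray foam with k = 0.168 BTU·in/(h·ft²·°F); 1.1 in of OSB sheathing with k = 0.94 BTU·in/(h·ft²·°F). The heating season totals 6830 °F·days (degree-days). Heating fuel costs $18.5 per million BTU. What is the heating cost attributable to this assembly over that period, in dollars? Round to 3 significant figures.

2.46/0.168 = 14.64
1.1/0.94 = 1.17
R_total = 14.64 + 1.17 = 15.81 ft²·°F·h/BTU
E = A × HDD × 24 / R = 632 × 6830 × 24 / 15.81 = 6551000 BTU
Cost = 6551000/10⁶ × 18.5 = $121.2

121 dollars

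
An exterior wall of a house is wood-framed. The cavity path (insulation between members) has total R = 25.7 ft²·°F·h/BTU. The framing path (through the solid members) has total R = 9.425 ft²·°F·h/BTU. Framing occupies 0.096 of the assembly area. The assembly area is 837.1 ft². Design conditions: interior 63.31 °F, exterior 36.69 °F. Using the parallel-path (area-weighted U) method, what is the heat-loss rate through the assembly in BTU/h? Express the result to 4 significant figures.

1011 BTU/h

U_eff = 0.904/25.7 + 0.096/9.425 = 0.035175 + 0.010186 = 0.045361
R_eff = 1/U_eff = 22.045 ft²·°F·h/BTU
Q = 837.1 × (63.31 − 36.69) / 22.045 = 1010.8 BTU/h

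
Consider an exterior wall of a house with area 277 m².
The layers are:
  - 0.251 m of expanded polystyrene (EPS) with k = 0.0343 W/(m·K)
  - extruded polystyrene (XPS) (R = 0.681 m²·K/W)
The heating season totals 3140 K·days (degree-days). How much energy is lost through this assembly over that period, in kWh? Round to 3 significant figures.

2610 kWh

0.251/0.0343 = 7.318
R_total = 7.318 + 0.681 = 7.999 m²·K/W
E = A × HDD × 24 / R / 1000 = 277 × 3140 × 24 / 7.999 / 1000 = 2610 kWh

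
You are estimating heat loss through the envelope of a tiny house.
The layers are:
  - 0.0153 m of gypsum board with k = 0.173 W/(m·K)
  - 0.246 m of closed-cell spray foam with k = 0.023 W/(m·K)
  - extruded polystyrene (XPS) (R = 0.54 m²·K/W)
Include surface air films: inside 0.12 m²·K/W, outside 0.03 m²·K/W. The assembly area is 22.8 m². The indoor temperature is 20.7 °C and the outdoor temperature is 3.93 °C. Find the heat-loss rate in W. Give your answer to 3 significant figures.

33.3 W

0.0153/0.173 = 0.08844
0.246/0.023 = 10.7
R_total = 0.12 + 0.08844 + 10.7 + 0.54 + 0.03 = 11.47 m²·K/W
Q = A·ΔT/R = 22.8 × (20.7 − 3.93) / 11.47 = 33.32 W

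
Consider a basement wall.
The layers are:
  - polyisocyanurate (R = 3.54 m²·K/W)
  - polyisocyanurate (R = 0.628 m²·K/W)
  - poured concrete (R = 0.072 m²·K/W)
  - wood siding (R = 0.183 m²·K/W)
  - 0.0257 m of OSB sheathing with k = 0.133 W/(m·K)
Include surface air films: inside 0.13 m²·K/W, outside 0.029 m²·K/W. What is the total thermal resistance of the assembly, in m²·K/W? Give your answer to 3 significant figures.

4.78 m²·K/W

0.0257/0.133 = 0.1932
R_total = 0.13 + 3.54 + 0.628 + 0.072 + 0.183 + 0.1932 + 0.029 = 4.775 m²·K/W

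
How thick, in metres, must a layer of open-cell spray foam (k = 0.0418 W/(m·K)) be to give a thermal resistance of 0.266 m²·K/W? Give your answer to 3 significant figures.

L = R·k = 0.266 × 0.0418 = 0.01112 m

0.0111 m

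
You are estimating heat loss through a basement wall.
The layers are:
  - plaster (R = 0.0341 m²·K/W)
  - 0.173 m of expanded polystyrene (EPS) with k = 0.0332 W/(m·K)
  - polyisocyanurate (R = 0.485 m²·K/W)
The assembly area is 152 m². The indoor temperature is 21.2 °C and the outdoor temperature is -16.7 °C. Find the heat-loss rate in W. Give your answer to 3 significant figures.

0.173/0.0332 = 5.211
R_total = 0.0341 + 5.211 + 0.485 = 5.73 m²·K/W
Q = A·ΔT/R = 152 × (21.2 − (-16.7)) / 5.73 = 1005 W

1010 W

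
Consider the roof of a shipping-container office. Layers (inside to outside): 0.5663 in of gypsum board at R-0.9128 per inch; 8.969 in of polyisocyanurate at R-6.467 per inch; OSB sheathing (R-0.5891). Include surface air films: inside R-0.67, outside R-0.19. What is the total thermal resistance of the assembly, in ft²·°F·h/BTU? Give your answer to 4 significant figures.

0.5663 × 0.9128 = 0.51692
8.969 × 6.467 = 58.003
R_total = 0.67 + 0.51692 + 58.003 + 0.5891 + 0.19 = 59.969 ft²·°F·h/BTU

59.97 ft²·°F·h/BTU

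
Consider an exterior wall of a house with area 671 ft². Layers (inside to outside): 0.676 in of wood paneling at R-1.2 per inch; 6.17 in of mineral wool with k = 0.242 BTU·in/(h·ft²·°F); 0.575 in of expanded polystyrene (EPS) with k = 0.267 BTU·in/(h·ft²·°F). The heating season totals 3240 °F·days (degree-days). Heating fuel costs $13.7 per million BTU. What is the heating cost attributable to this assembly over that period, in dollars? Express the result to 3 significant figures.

25.1 dollars

0.676 × 1.2 = 0.8112
6.17/0.242 = 25.5
0.575/0.267 = 2.154
R_total = 0.8112 + 25.5 + 2.154 = 28.46 ft²·°F·h/BTU
E = A × HDD × 24 / R = 671 × 3240 × 24 / 28.46 = 1833000 BTU
Cost = 1833000/10⁶ × 13.7 = $25.12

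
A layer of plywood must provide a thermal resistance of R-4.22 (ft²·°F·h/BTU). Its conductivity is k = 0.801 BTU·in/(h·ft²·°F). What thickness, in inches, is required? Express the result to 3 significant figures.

L = R × k = 4.22 × 0.801 = 3.38 in

3.38 in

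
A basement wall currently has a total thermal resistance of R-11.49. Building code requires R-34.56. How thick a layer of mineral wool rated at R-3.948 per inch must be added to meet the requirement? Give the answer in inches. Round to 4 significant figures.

ΔR = 34.56 − 11.49 = 23.07 ft²·°F·h/BTU
L = ΔR / (R/in) = 23.07/3.948 = 5.8435 in

5.843 in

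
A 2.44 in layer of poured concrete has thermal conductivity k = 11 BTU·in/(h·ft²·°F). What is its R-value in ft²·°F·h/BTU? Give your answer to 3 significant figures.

0.222 ft²·°F·h/BTU

R = L/k = 2.44/11 = 0.2218 ft²·°F·h/BTU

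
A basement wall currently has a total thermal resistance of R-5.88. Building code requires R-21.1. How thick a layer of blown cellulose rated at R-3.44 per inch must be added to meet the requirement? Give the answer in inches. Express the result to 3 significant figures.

ΔR = 21.1 − 5.88 = 15.22 ft²·°F·h/BTU
L = ΔR / (R/in) = 15.22/3.44 = 4.424 in

4.42 in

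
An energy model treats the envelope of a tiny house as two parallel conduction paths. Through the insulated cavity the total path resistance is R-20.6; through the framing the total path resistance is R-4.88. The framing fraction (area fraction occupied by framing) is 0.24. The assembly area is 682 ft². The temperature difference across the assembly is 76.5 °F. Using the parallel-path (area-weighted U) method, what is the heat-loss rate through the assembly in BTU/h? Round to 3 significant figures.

U_eff = 0.76/20.6 + 0.24/4.88 = 0.03689 + 0.04918 = 0.08607
R_eff = 1/U_eff = 11.62 ft²·°F·h/BTU
Q = 682 × 76.5 / 11.62 = 4491 BTU/h

4490 BTU/h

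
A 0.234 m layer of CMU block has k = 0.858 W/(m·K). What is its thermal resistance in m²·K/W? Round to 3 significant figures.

0.273 m²·K/W

R = L/k = 0.234/0.858 = 0.2727 m²·K/W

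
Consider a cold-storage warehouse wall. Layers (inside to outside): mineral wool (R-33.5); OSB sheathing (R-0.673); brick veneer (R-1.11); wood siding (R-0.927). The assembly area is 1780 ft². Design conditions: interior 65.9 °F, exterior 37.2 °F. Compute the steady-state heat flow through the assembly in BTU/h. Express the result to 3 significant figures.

R_total = 33.5 + 0.673 + 1.11 + 0.927 = 36.21 ft²·°F·h/BTU
Q = A·ΔT/R = 1780 × (65.9 − 37.2) / 36.21 = 1411 BTU/h

1410 BTU/h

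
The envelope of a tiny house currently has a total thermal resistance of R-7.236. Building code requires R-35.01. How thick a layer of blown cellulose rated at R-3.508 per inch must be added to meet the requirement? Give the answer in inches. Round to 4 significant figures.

7.917 in

ΔR = 35.01 − 7.236 = 27.774 ft²·°F·h/BTU
L = ΔR / (R/in) = 27.774/3.508 = 7.9173 in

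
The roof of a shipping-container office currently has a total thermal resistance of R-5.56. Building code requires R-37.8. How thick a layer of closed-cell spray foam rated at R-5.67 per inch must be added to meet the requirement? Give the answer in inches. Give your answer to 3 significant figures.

ΔR = 37.8 − 5.56 = 32.24 ft²·°F·h/BTU
L = ΔR / (R/in) = 32.24/5.67 = 5.686 in

5.69 in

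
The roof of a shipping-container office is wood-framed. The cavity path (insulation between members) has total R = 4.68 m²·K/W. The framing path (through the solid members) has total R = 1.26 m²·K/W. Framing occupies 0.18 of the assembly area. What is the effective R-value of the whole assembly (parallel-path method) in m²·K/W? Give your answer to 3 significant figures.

U_eff = 0.82/4.68 + 0.18/1.26 = 0.1752 + 0.1429 = 0.3181
R_eff = 1/U_eff = 3.144 m²·K/W

3.14 m²·K/W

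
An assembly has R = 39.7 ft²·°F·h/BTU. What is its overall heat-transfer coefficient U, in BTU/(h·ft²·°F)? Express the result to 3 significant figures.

0.0252 BTU/(h·ft²·°F)

U = 1/R = 1/39.7 = 0.02519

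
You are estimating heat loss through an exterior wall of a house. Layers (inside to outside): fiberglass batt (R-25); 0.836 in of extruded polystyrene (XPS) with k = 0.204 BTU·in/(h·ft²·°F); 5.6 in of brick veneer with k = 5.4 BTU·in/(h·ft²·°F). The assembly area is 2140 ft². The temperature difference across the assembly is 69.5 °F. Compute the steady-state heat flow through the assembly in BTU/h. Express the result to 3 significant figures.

4940 BTU/h

0.836/0.204 = 4.098
5.6/5.4 = 1.037
R_total = 25 + 4.098 + 1.037 = 30.14 ft²·°F·h/BTU
Q = A·ΔT/R = 2140 × 69.5 / 30.14 = 4935 BTU/h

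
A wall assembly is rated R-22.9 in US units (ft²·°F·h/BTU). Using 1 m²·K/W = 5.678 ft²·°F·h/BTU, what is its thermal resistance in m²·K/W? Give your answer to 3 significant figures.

4.03 m²·K/W

R_SI = 22.9/5.678 = 4.033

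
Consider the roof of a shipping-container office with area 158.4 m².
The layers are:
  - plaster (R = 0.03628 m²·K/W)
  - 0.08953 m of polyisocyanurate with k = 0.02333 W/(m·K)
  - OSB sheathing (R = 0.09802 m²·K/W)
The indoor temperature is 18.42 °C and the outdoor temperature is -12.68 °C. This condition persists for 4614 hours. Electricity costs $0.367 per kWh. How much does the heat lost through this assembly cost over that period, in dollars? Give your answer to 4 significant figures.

0.08953/0.02333 = 3.8375
R_total = 0.03628 + 3.8375 + 0.09802 = 3.9718 m²·K/W
Q = 158.4 × (18.42 − (-12.68)) / 3.9718 = 1240.3 W
E = 1240.3 W × 4614 h / 1000 = 5722.7 kWh
Cost = 5722.7 × 0.367 = $2100.2

2100 dollars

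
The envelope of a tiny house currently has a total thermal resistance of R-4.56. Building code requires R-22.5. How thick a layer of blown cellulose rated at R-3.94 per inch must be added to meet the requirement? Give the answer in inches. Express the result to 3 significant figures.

ΔR = 22.5 − 4.56 = 17.94 ft²·°F·h/BTU
L = ΔR / (R/in) = 17.94/3.94 = 4.553 in

4.55 in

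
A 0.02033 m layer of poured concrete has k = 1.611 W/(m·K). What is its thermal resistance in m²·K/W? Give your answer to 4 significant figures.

0.01262 m²·K/W

R = L/k = 0.02033/1.611 = 0.012619 m²·K/W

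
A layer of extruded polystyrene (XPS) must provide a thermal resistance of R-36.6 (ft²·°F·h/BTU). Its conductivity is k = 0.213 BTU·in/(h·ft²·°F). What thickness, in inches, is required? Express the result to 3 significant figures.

7.80 in

L = R × k = 36.6 × 0.213 = 7.796 in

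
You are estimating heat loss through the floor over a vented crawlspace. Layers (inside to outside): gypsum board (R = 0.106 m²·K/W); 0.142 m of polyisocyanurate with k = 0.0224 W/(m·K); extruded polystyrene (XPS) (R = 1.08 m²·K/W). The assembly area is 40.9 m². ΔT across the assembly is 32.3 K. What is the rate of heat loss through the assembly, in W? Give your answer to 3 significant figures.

176 W

0.142/0.0224 = 6.339
R_total = 0.106 + 6.339 + 1.08 = 7.525 m²·K/W
Q = A·ΔT/R = 40.9 × 32.3 / 7.525 = 175.6 W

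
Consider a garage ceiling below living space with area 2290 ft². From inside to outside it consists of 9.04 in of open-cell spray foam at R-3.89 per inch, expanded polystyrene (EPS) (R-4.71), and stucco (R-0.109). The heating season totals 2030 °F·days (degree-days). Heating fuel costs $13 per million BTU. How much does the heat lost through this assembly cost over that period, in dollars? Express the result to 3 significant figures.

36.3 dollars

9.04 × 3.89 = 35.17
R_total = 35.17 + 4.71 + 0.109 = 39.98 ft²·°F·h/BTU
E = A × HDD × 24 / R = 2290 × 2030 × 24 / 39.98 = 2790000 BTU
Cost = 2790000/10⁶ × 13 = $36.27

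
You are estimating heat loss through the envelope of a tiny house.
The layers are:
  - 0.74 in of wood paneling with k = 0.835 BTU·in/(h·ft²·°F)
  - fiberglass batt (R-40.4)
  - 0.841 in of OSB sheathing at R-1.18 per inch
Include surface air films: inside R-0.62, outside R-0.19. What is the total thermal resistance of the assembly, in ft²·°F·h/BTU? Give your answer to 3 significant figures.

0.74/0.835 = 0.8862
0.841 × 1.18 = 0.9924
R_total = 0.62 + 0.8862 + 40.4 + 0.9924 + 0.19 = 43.09 ft²·°F·h/BTU

43.1 ft²·°F·h/BTU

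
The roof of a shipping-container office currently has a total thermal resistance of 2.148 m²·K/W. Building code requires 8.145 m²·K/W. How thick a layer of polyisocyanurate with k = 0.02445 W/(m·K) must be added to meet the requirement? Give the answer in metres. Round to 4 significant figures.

0.1466 m

ΔR = 8.145 − 2.148 = 5.997 m²·K/W
L = ΔR × k = 5.997 × 0.02445 = 0.14663 m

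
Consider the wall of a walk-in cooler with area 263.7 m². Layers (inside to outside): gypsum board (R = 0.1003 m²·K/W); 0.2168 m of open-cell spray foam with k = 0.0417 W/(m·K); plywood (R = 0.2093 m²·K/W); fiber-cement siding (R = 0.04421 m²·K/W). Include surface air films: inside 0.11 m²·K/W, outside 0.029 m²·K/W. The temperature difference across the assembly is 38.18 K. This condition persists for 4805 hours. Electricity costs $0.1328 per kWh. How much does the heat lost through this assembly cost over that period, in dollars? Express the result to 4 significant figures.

1129 dollars

0.2168/0.0417 = 5.199
R_total = 0.11 + 0.1003 + 5.199 + 0.2093 + 0.04421 + 0.029 = 5.6919 m²·K/W
Q = 263.7 × 38.18 / 5.6919 = 1768.9 W
E = 1768.9 W × 4805 h / 1000 = 8499.4 kWh
Cost = 8499.4 × 0.1328 = $1128.7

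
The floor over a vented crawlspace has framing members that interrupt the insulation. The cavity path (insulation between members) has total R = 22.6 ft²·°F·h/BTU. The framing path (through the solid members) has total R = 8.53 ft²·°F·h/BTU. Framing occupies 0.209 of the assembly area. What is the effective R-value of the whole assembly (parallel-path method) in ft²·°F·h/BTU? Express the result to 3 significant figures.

16.8 ft²·°F·h/BTU

U_eff = 0.791/22.6 + 0.209/8.53 = 0.035 + 0.0245 = 0.0595
R_eff = 1/U_eff = 16.81 ft²·°F·h/BTU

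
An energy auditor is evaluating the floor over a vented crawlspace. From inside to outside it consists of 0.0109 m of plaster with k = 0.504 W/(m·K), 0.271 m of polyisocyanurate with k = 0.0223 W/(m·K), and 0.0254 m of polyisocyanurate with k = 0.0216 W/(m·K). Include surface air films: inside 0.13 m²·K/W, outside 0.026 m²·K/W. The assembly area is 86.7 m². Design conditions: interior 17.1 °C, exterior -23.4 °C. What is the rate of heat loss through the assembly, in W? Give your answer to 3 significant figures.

260 W

0.0109/0.504 = 0.02163
0.271/0.0223 = 12.15
0.0254/0.0216 = 1.176
R_total = 0.13 + 0.02163 + 12.15 + 1.176 + 0.026 = 13.51 m²·K/W
Q = A·ΔT/R = 86.7 × (17.1 − (-23.4)) / 13.51 = 260 W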